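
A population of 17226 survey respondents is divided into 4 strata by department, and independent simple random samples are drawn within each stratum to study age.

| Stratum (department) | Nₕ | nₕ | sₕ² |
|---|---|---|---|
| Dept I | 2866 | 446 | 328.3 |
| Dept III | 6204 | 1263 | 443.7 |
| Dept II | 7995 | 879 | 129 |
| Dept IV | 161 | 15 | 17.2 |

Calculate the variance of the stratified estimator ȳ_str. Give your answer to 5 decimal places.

0.08172

Var(ȳ_str) = Σₕ Wₕ²(1 − fₕ)sₕ²/nₕ with Wₕ = Nₕ/N, N = 17226.
Dept I: Wₕ = 0.16637641; term = 0.16637641²·(1 − 0.15561759)·328.3/446 = 0.017205159.
Dept III: Wₕ = 0.36015326; term = 0.36015326²·(1 − 0.20357834)·443.7/1263 = 0.036291409.
Dept II: Wₕ = 0.46412400; term = 0.46412400²·(1 − 0.10994371)·129/879 = 0.028137555.
Dept IV: Wₕ = 0.00934634; term = 0.00934634²·(1 − 0.09316770)·17.2/15 = 9.0833706 × 10^-5.
Sum = 0.081724957.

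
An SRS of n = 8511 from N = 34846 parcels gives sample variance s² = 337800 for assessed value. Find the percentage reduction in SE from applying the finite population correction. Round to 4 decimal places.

13.0659

f = n/N = 8511/34846 = 0.24424611.
SE_no-fpc = √(s²/n) = 6.2999852; SE_fpc = √((1−f)s²/n) = 5.4768358.
Ratio = √(1−f) = 0.86934107. Reduction = 100·(1 − 0.86934107) = 13.0659%.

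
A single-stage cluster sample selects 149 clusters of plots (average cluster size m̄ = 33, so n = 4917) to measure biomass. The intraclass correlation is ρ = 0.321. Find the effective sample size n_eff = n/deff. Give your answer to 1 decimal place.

deff = 1 + (33 − 1)·0.321 = 1 + 10.272 = 11.272.
n_eff = 4917 / 11.272 = 436.2.

436.2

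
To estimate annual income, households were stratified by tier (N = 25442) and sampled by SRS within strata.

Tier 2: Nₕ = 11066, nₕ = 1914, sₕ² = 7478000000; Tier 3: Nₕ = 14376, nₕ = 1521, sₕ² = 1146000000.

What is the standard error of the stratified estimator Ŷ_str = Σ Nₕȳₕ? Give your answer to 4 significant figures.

2.313 × 10^7

Var(Ŷ_str) = Σₕ Nₕ²(1 − fₕ)sₕ²/nₕ.
Tier 2: 11066²·(1 − 1914/11066)·7478000000/1914 = 3.9568556 × 10^14.
Tier 3: 14376²·(1 − 1521/14376)·1146000000/1521 = 1.3924049 × 10^14.
Sum = 5.3492605 × 10^14.
SE = √(5.3492605 × 10^14) = 2.313 × 10^7.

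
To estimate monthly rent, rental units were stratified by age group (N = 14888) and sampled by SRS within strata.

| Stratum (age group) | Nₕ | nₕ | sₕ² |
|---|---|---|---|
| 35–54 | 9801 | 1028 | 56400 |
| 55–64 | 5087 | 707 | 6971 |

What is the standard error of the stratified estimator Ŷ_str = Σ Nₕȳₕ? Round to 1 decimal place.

70264.6

Var(Ŷ_str) = Σₕ Nₕ²(1 − fₕ)sₕ²/nₕ.
35–54: 9801²·(1 − 1028/9801)·56400/1028 = 4.7174196 × 10^9.
55–64: 5087²·(1 − 707/5087)·6971/707 = 2.1969062 × 10^8.
Sum = 4.9371102 × 10^9.
SE = √(4.9371102 × 10^9) = 70264.6.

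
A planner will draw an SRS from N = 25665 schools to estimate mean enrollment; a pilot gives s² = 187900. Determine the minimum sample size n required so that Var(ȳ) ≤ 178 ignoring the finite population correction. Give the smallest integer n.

Without fpc, n₀ = s²/D = 187900/178 = 1055.6180.
Rounding up, n = 1056.

1056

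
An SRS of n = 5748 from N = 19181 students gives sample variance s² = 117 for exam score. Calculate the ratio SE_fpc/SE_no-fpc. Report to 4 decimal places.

f = n/N = 5748/19181 = 0.29967155.
SE_no-fpc = √(s²/n) = 0.14267062; SE_fpc = √((1−f)s²/n) = 0.11939481.
Ratio = √(1−f) = 0.83685629.

0.8369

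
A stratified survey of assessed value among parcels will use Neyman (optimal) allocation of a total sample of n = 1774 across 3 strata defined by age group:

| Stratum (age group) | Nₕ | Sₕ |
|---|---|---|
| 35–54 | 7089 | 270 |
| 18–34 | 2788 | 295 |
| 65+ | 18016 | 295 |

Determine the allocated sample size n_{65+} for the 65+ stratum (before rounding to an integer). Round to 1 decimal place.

Neyman allocation: nₕ = n·NₕSₕ / Σⱼ NⱼSⱼ.
Σ NⱼSⱼ = 7089·270 + 2788·295 + 18016·295 = 8.05121 × 10^6.
n_{65+} = 1774·18016·295 / (8.05121 × 10^6) = 1171.0.

1171.0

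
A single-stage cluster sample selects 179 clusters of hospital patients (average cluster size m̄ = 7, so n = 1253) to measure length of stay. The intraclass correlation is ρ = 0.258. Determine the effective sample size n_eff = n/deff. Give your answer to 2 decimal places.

deff = 1 + (7 − 1)·0.258 = 1 + 1.548 = 2.548.
n_eff = 1253 / 2.548 = 491.76.

491.76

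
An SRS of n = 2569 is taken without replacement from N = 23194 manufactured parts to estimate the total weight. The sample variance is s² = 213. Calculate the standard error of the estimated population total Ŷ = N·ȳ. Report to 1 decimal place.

6297.9

Var(Ŷ) = N²·Var(ȳ) = N²·(1 − n/N)·s²/n.
f = 2569/23194 = 0.11076140; Var(ȳ) = 0.88923860·213/2569 = 0.073728229.
Var(Ŷ) = 23194² · 0.073728229 = 3.9662959 × 10^7.
SE(Ŷ) = √(3.9662959 × 10^7) = 6297.9.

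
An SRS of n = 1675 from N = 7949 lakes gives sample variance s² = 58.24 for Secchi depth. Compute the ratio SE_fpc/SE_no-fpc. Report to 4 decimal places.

0.8884

f = n/N = 1675/7949 = 0.21071833.
SE_no-fpc = √(s²/n) = 0.18646756; SE_fpc = √((1−f)s²/n) = 0.16566062.
Ratio = √(1−f) = 0.88841526.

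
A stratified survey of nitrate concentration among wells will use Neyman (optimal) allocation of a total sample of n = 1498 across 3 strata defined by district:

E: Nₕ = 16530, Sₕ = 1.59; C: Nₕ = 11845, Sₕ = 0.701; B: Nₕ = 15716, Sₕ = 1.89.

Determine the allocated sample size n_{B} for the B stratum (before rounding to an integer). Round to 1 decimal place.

Neyman allocation: nₕ = n·NₕSₕ / Σⱼ NⱼSⱼ.
Σ NⱼSⱼ = 16530·1.59 + 11845·0.701 + 15716·1.89 = 64289.285.
n_{B} = 1498·15716·1.89 / 64289.285 = 692.1.

692.1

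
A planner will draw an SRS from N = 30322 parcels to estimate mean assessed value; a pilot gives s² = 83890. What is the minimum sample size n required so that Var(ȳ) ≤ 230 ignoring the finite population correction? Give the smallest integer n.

365

Without fpc, n₀ = s²/D = 83890/230 = 364.7391.
Rounding up, n = 365.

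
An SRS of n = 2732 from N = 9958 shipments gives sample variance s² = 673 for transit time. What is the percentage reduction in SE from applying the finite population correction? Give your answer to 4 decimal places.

14.8150

f = n/N = 2732/9958 = 0.27435228.
SE_no-fpc = √(s²/n) = 0.49632618; SE_fpc = √((1−f)s²/n) = 0.42279525.
Ratio = √(1−f) = 0.85184959. Reduction = 100·(1 − 0.85184959) = 14.8150%.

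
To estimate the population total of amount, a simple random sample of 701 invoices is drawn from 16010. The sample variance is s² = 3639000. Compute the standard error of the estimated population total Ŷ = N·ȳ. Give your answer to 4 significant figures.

1.128 × 10^6

Var(Ŷ) = N²·Var(ȳ) = N²·(1 − n/N)·s²/n.
f = 701/16010 = 0.04378513; Var(ȳ) = 0.95621487·3639000/701 = 4963.8601.
Var(Ŷ) = 16010² · 4963.8601 = 1.2723371 × 10^12.
SE(Ŷ) = √(1.2723371 × 10^12) = 1.128 × 10^6.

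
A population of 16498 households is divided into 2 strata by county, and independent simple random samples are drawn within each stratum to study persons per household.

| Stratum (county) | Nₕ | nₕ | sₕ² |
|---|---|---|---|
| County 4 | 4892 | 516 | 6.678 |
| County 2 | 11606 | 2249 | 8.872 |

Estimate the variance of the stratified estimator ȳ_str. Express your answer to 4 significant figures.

Var(ȳ_str) = Σₕ Wₕ²(1 − fₕ)sₕ²/nₕ with Wₕ = Nₕ/N, N = 16498.
County 4: Wₕ = 0.29652079; term = 0.29652079²·(1 − 0.10547833)·6.678/516 = 0.001017883.
County 2: Wₕ = 0.70347921; term = 0.70347921²·(1 − 0.19377908)·8.872/2249 = 0.0015739418.
Sum = 0.0025918248.

0.002592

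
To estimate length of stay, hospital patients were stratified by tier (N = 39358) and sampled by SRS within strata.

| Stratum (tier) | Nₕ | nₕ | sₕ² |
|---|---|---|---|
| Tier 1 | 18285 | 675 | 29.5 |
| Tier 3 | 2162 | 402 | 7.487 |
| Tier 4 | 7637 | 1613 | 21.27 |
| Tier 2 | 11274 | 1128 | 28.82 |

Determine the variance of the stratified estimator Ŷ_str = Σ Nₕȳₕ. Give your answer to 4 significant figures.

1.767 × 10^7

Var(Ŷ_str) = Σₕ Nₕ²(1 − fₕ)sₕ²/nₕ.
Tier 1: 18285²·(1 − 675/18285)·29.5/675 = 1.4072542 × 10^7.
Tier 3: 2162²·(1 − 402/2162)·7.487/402 = 70867.994.
Tier 4: 7637²·(1 − 1613/7637)·21.27/1613 = 606653.74.
Tier 2: 11274²·(1 − 1128/11274)·28.82/1128 = 2.9225218 × 10^6.
Sum = 1.7672586 × 10^7.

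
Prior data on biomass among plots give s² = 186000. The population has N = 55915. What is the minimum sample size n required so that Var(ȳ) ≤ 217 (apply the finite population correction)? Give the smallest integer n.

Without fpc, n₀ = s²/D = 186000/217 = 857.1429.
With fpc, (1 − n/N)·s²/n ≤ D requires n ≥ n₀/(1 + n₀/N) = 857.1429/(1 + 857.1429/55915) = 844.2018.
Rounding up, n = 845.

845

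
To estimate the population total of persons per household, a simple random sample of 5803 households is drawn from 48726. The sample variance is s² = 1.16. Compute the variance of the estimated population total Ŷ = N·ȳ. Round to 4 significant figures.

Var(Ŷ) = N²·Var(ȳ) = N²·(1 − n/N)·s²/n.
f = 5803/48726 = 0.11909453; Var(ȳ) = 0.88090547·1.16/5803 = 1.7609001 × 10^-4.
Var(Ŷ) = 48726² · (1.7609001 × 10^-4) = 418076.97.

418100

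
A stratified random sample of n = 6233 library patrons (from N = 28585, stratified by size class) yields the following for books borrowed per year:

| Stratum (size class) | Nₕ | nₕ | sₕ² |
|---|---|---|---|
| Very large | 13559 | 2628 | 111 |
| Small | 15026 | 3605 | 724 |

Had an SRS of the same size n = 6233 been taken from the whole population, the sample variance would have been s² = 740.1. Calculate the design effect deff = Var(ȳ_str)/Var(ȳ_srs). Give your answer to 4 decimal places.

Var(ȳ_str) = Σ Wₕ²(1−fₕ)sₕ²/nₕ with Wₕ = Nₕ/28585:
  Very large: (13559/28585)²·(1−2628/13559)·111/2628 = 0.0076614113
  Small: (15026/28585)²·(1−3605/15026)·724/3605 = 0.042179791
  → Var(ȳ_str) = 0.049841202.
Var(ȳ_srs) = (1 − 6233/28585)·740.1/6233 = 0.092847768.
deff = 0.049841202 / 0.092847768 = 0.5368.

0.5368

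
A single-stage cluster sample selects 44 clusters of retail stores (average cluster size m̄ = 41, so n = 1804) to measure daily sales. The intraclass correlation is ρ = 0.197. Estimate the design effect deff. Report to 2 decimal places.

8.88

deff = 1 + (41 − 1)·0.197 = 1 + 7.88 = 8.88.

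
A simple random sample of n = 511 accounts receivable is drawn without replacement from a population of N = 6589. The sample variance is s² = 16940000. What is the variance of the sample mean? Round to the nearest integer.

30580

Under SRS without replacement, Var(ȳ) = (1 − f)·s²/n with f = n/N = 511/6589 = 0.07755350.
Var(ȳ) = (1 − 0.07755350)·16940000/511 = 0.92244650·33150.685 = 30579.733.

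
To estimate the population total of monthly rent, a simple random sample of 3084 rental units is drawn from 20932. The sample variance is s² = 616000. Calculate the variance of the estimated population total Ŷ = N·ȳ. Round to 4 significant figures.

7.462 × 10^10

Var(Ŷ) = N²·Var(ȳ) = N²·(1 − n/N)·s²/n.
f = 3084/20932 = 0.14733423; Var(ȳ) = 0.85266577·616000/3084 = 170.31197.
Var(Ŷ) = 20932² · 170.31197 = 7.4621955 × 10^10.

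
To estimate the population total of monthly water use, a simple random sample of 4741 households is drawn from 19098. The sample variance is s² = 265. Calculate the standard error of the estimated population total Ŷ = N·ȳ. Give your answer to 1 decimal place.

3914.8

Var(Ŷ) = N²·Var(ȳ) = N²·(1 − n/N)·s²/n.
f = 4741/19098 = 0.24824589; Var(ȳ) = 0.75175411·265/4741 = 0.042019582.
Var(Ŷ) = 19098² · 0.042019582 = 1.5325954 × 10^7.
SE(Ŷ) = √(1.5325954 × 10^7) = 3914.8.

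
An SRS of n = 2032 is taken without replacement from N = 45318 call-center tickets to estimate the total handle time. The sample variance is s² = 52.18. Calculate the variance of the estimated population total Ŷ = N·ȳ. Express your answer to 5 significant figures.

Var(Ŷ) = N²·Var(ȳ) = N²·(1 − n/N)·s²/n.
f = 2032/45318 = 0.04483870; Var(ȳ) = 0.95516130·52.18/2032 = 0.024527715.
Var(Ŷ) = 45318² · 0.024527715 = 5.0373086 × 10^7.

5.0373 × 10^7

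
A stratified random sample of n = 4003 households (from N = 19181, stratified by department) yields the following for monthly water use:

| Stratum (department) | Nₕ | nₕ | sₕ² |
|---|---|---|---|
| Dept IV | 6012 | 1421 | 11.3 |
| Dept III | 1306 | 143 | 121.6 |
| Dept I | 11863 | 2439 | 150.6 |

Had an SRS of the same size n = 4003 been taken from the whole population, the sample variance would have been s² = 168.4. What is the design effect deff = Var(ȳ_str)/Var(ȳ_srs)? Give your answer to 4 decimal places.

0.6870

Var(ȳ_str) = Σ Wₕ²(1−fₕ)sₕ²/nₕ with Wₕ = Nₕ/19181:
  Dept IV: (6012/19181)²·(1−1421/6012)·11.3/1421 = 5.9657924 × 10^-4
  Dept III: (1306/19181)²·(1−143/1306)·121.6/143 = 0.0035105724
  Dept I: (11863/19181)²·(1−2439/11863)·150.6/2439 = 0.018762923
  → Var(ȳ_str) = 0.022870075.
Var(ȳ_srs) = (1 − 4003/19181)·168.4/4003 = 0.033288927.
deff = 0.022870075 / 0.033288927 = 0.6870.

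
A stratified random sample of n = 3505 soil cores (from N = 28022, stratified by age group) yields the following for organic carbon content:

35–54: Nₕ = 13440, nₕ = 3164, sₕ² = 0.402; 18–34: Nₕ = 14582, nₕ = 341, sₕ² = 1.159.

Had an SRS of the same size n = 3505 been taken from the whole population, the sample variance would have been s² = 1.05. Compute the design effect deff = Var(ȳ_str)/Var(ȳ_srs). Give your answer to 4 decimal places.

3.5147

Var(ȳ_str) = Σ Wₕ²(1−fₕ)sₕ²/nₕ with Wₕ = Nₕ/28022:
  35–54: (13440/28022)²·(1−3164/13440)·0.402/3164 = 2.2346766 × 10^-5
  18–34: (14582/28022)²·(1−341/14582)·1.159/341 = 8.9885239 × 10^-4
  → Var(ȳ_str) = 9.2119916 × 10^-4.
Var(ȳ_srs) = (1 − 3505/28022)·1.05/3505 = 2.6210148 × 10^-4.
deff = (9.2119916 × 10^-4) / (2.6210148 × 10^-4) = 3.5147.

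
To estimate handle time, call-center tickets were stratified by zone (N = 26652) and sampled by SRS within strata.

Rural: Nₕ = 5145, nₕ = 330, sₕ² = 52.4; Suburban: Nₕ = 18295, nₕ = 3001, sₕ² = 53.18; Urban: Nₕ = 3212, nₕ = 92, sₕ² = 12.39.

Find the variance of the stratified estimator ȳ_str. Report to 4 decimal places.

Var(ȳ_str) = Σₕ Wₕ²(1 − fₕ)sₕ²/nₕ with Wₕ = Nₕ/N, N = 26652.
Rural: Wₕ = 0.19304367; term = 0.19304367²·(1 − 0.06413994)·52.4/330 = 0.0055378273.
Suburban: Wₕ = 0.68644004; term = 0.68644004²·(1 − 0.16403389)·53.18/3001 = 0.0069803344.
Urban: Wₕ = 0.12051628; term = 0.12051628²·(1 − 0.02864259)·12.39/92 = 0.0019000017.
Sum = 0.014418163.

0.0144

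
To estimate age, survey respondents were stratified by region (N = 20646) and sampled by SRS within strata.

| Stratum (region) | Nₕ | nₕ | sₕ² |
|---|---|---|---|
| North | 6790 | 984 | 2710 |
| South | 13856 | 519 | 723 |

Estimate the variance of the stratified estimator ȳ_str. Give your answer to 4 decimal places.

Var(ȳ_str) = Σₕ Wₕ²(1 − fₕ)sₕ²/nₕ with Wₕ = Nₕ/N, N = 20646.
North: Wₕ = 0.32887726; term = 0.32887726²·(1 − 0.14491900)·2710/984 = 0.25471185.
South: Wₕ = 0.67112274; term = 0.67112274²·(1 − 0.03745670)·723/519 = 0.60394184.
Sum = 0.85865369.

0.8587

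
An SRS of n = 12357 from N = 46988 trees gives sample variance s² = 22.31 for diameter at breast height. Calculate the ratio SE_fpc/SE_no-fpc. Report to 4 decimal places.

0.8585

f = n/N = 12357/46988 = 0.26298204.
SE_no-fpc = √(s²/n) = 0.042490639; SE_fpc = √((1−f)s²/n) = 0.036478107.
Ratio = √(1−f) = 0.85849750.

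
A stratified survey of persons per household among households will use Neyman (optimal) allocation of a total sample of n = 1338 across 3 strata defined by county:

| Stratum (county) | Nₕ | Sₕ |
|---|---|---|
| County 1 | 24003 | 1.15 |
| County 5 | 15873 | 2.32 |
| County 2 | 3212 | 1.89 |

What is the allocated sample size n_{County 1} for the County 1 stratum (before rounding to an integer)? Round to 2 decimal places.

523.88

Neyman allocation: nₕ = n·NₕSₕ / Σⱼ NⱼSⱼ.
Σ NⱼSⱼ = 24003·1.15 + 15873·2.32 + 3212·1.89 = 70499.49.
n_{County 1} = 1338·24003·1.15 / 70499.49 = 523.88.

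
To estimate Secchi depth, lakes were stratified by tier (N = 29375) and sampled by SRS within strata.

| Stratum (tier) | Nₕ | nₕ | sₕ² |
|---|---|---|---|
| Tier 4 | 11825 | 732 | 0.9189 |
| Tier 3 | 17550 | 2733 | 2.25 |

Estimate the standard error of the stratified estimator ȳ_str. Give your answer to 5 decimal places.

0.02095

Var(ȳ_str) = Σₕ Wₕ²(1 − fₕ)sₕ²/nₕ with Wₕ = Nₕ/N, N = 29375.
Tier 4: Wₕ = 0.40255319; term = 0.40255319²·(1 − 0.06190275)·0.9189/732 = 1.9083217 × 10^-4.
Tier 3: Wₕ = 0.59744681; term = 0.59744681²·(1 − 0.15572650)·2.25/2733 = 2.4809873 × 10^-4.
Sum = 4.389309 × 10^-4.
SE = √(4.389309 × 10^-4) = 0.02095.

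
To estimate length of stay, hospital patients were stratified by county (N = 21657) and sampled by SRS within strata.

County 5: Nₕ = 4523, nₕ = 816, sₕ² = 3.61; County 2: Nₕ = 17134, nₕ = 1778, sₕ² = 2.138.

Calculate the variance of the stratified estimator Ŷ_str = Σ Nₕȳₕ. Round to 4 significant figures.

Var(Ŷ_str) = Σₕ Nₕ²(1 − fₕ)sₕ²/nₕ.
County 5: 4523²·(1 − 816/4523)·3.61/816 = 74176.479.
County 2: 17134²·(1 − 1778/17134)·2.138/1778 = 316382.76.
Sum = 390559.24.

390600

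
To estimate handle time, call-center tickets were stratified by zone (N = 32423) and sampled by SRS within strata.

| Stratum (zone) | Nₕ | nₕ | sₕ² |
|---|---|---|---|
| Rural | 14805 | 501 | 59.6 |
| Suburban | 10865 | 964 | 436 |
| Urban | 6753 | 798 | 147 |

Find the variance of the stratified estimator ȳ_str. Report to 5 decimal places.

Var(ȳ_str) = Σₕ Wₕ²(1 − fₕ)sₕ²/nₕ with Wₕ = Nₕ/N, N = 32423.
Rural: Wₕ = 0.45662030; term = 0.45662030²·(1 − 0.03383992)·59.6/501 = 0.023964482.
Suburban: Wₕ = 0.33510163; term = 0.33510163²·(1 − 0.08872526)·436/964 = 0.046281972.
Urban: Wₕ = 0.20827807; term = 0.20827807²·(1 − 0.11816970)·147/798 = 0.0070467127.
Sum = 0.077293167.

0.07729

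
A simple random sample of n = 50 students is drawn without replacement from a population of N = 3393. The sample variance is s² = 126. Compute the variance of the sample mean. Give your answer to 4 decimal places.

Under SRS without replacement, Var(ȳ) = (1 − f)·s²/n with f = n/N = 50/3393 = 0.01473622.
Var(ȳ) = (1 − 0.01473622)·126/50 = 0.98526378·2.52 = 2.4828647.

2.4829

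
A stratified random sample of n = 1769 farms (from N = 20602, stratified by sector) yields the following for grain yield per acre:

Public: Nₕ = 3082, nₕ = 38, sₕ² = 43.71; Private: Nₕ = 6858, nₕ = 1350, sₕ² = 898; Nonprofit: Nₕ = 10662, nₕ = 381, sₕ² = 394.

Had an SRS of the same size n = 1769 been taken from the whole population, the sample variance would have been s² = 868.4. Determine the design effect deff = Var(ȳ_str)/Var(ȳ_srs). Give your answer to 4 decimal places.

Var(ȳ_str) = Σ Wₕ²(1−fₕ)sₕ²/nₕ with Wₕ = Nₕ/20602:
  Public: (3082/20602)²·(1−38/3082)·43.71/38 = 0.025424694
  Private: (6858/20602)²·(1−1350/6858)·898/1350 = 0.059199115
  Nonprofit: (10662/20602)²·(1−381/10662)·394/381 = 0.26707087
  → Var(ȳ_str) = 0.35169468.
Var(ȳ_srs) = (1 − 1769/20602)·868.4/1769 = 0.44874757.
deff = 0.35169468 / 0.44874757 = 0.7837.

0.7837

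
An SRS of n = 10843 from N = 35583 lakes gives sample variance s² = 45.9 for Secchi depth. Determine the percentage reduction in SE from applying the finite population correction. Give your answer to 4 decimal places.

f = n/N = 10843/35583 = 0.30472417.
SE_no-fpc = √(s²/n) = 0.06506263; SE_fpc = √((1−f)s²/n) = 0.054251304.
Ratio = √(1−f) = 0.83383202. Reduction = 100·(1 − 0.83383202) = 16.6168%.

16.6168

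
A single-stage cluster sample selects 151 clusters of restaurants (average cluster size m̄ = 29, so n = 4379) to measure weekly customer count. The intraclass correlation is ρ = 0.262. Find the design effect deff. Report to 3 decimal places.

8.336

deff = 1 + (29 − 1)·0.262 = 1 + 7.336 = 8.336.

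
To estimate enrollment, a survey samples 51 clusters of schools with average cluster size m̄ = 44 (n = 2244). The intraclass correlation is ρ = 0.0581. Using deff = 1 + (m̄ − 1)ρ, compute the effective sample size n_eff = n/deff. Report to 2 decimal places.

641.45

deff = 1 + (44 − 1)·0.0581 = 1 + 2.4983 = 3.4983.
n_eff = 2244 / 3.4983 = 641.45.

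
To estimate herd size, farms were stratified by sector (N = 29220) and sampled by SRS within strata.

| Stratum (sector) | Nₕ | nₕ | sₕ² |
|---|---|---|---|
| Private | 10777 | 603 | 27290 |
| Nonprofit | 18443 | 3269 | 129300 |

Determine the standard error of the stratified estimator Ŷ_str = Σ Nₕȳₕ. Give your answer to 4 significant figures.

126600

Var(Ŷ_str) = Σₕ Nₕ²(1 − fₕ)sₕ²/nₕ.
Private: 10777²·(1 − 603/10777)·27290/603 = 4.962218 × 10^9.
Nonprofit: 18443²·(1 − 3269/18443)·129300/3269 = 1.1069175 × 10^10.
Sum = 1.6031393 × 10^10.
SE = √(1.6031393 × 10^10) = 126600.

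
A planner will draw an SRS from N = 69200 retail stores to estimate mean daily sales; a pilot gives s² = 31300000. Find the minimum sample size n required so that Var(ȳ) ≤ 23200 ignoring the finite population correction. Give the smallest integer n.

Without fpc, n₀ = s²/D = 31300000/23200 = 1349.1379.
Rounding up, n = 1350.

1350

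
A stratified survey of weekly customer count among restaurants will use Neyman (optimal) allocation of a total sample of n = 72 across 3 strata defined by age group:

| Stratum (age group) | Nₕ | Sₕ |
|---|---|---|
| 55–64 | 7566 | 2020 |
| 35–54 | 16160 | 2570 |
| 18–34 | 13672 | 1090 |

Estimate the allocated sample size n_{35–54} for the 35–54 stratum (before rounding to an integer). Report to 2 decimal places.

41.70

Neyman allocation: nₕ = n·NₕSₕ / Σⱼ NⱼSⱼ.
Σ NⱼSⱼ = 7566·2020 + 16160·2570 + 13672·1090 = 7.1717 × 10^7.
n_{35–54} = 72·16160·2570 / (7.1717 × 10^7) = 41.70.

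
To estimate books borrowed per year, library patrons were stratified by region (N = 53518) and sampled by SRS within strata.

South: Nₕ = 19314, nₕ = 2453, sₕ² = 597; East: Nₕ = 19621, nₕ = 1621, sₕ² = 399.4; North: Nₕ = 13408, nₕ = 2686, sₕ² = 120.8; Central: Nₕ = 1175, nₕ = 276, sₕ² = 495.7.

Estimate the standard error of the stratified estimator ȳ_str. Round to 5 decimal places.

0.24693

Var(ȳ_str) = Σₕ Wₕ²(1 − fₕ)sₕ²/nₕ with Wₕ = Nₕ/N, N = 53518.
South: Wₕ = 0.36088793; term = 0.36088793²·(1 − 0.12700632)·597/2453 = 0.027671493.
East: Wₕ = 0.36662431; term = 0.36662431²·(1 − 0.08261556)·399.4/1621 = 0.03038218.
North: Wₕ = 0.25053253; term = 0.25053253²·(1 − 0.20032816)·120.8/2686 = 0.0022573608.
Central: Wₕ = 0.02195523; term = 0.02195523²·(1 − 0.23489362)·495.7/276 = 6.6238066 × 10^-4.
Sum = 0.060973414.
SE = √(0.060973414) = 0.24693.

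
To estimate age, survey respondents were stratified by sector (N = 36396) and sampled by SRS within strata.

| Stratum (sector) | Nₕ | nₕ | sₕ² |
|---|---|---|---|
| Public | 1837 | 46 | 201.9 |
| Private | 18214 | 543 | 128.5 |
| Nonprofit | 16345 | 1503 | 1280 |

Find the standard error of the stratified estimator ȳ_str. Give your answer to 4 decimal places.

0.4737

Var(ȳ_str) = Σₕ Wₕ²(1 − fₕ)sₕ²/nₕ with Wₕ = Nₕ/N, N = 36396.
Public: Wₕ = 0.05047258; term = 0.05047258²·(1 − 0.02504083)·201.9/46 = 0.01090124.
Private: Wₕ = 0.50043961; term = 0.50043961²·(1 − 0.02981223)·128.5/543 = 0.057499285.
Nonprofit: Wₕ = 0.44908781; term = 0.44908781²·(1 − 0.09195473)·1280/1503 = 0.1559628.
Sum = 0.22436333.
SE = √(0.22436333) = 0.4737.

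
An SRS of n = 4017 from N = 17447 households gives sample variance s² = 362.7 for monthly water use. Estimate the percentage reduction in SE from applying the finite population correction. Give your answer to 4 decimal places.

f = n/N = 4017/17447 = 0.23024016.
SE_no-fpc = √(s²/n) = 0.30048504; SE_fpc = √((1−f)s²/n) = 0.26363343.
Ratio = √(1−f) = 0.87735959. Reduction = 100·(1 − 0.87735959) = 12.2640%.

12.2640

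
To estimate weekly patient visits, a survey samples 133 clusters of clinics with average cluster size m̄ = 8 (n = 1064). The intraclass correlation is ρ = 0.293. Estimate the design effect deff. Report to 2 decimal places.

deff = 1 + (8 − 1)·0.293 = 1 + 2.051 = 3.051.

3.05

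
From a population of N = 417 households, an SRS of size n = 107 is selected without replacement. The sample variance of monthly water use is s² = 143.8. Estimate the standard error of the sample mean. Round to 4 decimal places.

0.9995

Under SRS without replacement, Var(ȳ) = (1 − f)·s²/n with f = n/N = 107/417 = 0.25659472.
Var(ȳ) = (1 − 0.25659472)·143.8/107 = 0.74340528·1.3439252 = 0.99908111.
SE(ȳ) = √(0.99908111) = 0.9995.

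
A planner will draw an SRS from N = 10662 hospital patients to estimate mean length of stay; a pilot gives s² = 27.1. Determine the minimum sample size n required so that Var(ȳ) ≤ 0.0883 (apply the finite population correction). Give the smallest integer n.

299

Without fpc, n₀ = s²/D = 27.1/0.0883 = 306.9083.
With fpc, (1 − n/N)·s²/n ≤ D requires n ≥ n₀/(1 + n₀/N) = 306.9083/(1 + 306.9083/10662) = 298.3211.
Rounding up, n = 299.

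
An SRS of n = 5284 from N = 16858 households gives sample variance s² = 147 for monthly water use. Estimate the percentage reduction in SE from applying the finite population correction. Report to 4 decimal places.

17.1412

f = n/N = 5284/16858 = 0.31344169.
SE_no-fpc = √(s²/n) = 0.16679279; SE_fpc = √((1−f)s²/n) = 0.13820252.
Ratio = √(1−f) = 0.82858814. Reduction = 100·(1 − 0.82858814) = 17.1412%.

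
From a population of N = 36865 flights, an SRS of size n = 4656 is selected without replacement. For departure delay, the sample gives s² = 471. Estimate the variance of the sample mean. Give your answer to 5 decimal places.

0.08838

Under SRS without replacement, Var(ȳ) = (1 − f)·s²/n with f = n/N = 4656/36865 = 0.12629866.
Var(ȳ) = (1 − 0.12629866)·471/4656 = 0.87370134·0.10115979 = 0.088383448.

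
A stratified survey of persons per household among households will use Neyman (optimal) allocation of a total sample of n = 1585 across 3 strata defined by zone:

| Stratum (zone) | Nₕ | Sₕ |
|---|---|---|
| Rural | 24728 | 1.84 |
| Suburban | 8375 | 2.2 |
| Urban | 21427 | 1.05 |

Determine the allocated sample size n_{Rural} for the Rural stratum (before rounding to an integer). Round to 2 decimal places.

834.46

Neyman allocation: nₕ = n·NₕSₕ / Σⱼ NⱼSⱼ.
Σ NⱼSⱼ = 24728·1.84 + 8375·2.2 + 21427·1.05 = 86422.87.
n_{Rural} = 1585·24728·1.84 / 86422.87 = 834.46.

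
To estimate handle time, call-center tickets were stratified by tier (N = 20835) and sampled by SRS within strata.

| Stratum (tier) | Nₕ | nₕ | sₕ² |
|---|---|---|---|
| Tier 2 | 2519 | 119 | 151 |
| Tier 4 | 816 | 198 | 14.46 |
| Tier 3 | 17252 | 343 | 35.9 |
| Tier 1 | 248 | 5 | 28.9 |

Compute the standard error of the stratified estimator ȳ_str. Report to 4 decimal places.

0.2982

Var(ȳ_str) = Σₕ Wₕ²(1 − fₕ)sₕ²/nₕ with Wₕ = Nₕ/N, N = 20835.
Tier 2: Wₕ = 0.12090233; term = 0.12090233²·(1 − 0.04724097)·151/119 = 0.017671865.
Tier 4: Wₕ = 0.03916487; term = 0.03916487²·(1 − 0.24264706)·14.46/198 = 8.4838841 × 10^-5.
Tier 3: Wₕ = 0.82802976; term = 0.82802976²·(1 − 0.01988175)·35.9/343 = 0.070334871.
Tier 1: Wₕ = 0.01190305; term = 0.01190305²·(1 − 0.02016129)·28.9/5 = 8.0241453 × 10^-4.
Sum = 0.088893989.
SE = √(0.088893989) = 0.2982.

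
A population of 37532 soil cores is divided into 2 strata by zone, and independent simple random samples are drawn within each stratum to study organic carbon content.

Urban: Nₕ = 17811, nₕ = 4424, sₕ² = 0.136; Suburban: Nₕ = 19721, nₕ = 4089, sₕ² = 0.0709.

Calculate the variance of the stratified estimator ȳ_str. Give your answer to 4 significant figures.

Var(ȳ_str) = Σₕ Wₕ²(1 − fₕ)sₕ²/nₕ with Wₕ = Nₕ/N, N = 37532.
Urban: Wₕ = 0.47455505; term = 0.47455505²·(1 − 0.24838583)·0.136/4424 = 5.2034567 × 10^-6.
Suburban: Wₕ = 0.52544495; term = 0.52544495²·(1 − 0.20734243)·0.0709/4089 = 3.7946278 × 10^-6.
Sum = 8.9980845 × 10^-6.

8.998 × 10^-6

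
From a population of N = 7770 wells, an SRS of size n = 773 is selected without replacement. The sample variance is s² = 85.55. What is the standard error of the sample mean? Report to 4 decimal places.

Under SRS without replacement, Var(ȳ) = (1 − f)·s²/n with f = n/N = 773/7770 = 0.09948520.
Var(ȳ) = (1 − 0.09948520)·85.55/773 = 0.90051480·0.1106727 = 0.099662408.
SE(ȳ) = √(0.099662408) = 0.3157.

0.3157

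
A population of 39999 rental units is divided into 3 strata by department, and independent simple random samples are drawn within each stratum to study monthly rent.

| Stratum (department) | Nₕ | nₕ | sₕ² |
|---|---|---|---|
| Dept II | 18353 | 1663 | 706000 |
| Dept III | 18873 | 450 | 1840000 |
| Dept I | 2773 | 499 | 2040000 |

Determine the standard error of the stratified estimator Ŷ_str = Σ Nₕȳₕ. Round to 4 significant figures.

1.256 × 10^6

Var(Ŷ_str) = Σₕ Nₕ²(1 − fₕ)sₕ²/nₕ.
Dept II: 18353²·(1 − 1663/18353)·706000/1663 = 1.3003967 × 10^11.
Dept III: 18873²·(1 − 450/18873)·1840000/450 = 1.4216955 × 10^12.
Dept I: 2773²·(1 − 499/2773)·2040000/499 = 2.5779231 × 10^10.
Sum = 1.5775144 × 10^12.
SE = √(1.5775144 × 10^12) = 1.256 × 10^6.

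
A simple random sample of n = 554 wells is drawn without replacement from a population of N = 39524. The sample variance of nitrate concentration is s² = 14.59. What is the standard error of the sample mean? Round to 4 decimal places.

Under SRS without replacement, Var(ȳ) = (1 − f)·s²/n with f = n/N = 554/39524 = 0.01401680.
Var(ȳ) = (1 − 0.01401680)·14.59/554 = 0.98598320·0.02633574 = 0.025966597.
SE(ȳ) = √(0.025966597) = 0.1611.

0.1611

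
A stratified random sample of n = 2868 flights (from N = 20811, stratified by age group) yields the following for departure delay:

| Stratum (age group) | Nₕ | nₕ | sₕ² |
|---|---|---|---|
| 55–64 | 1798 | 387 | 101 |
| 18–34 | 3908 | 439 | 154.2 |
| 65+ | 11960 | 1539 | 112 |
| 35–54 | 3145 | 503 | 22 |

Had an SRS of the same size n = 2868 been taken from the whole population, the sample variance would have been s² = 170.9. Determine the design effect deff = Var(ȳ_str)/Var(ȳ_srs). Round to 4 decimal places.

0.6677

Var(ȳ_str) = Σ Wₕ²(1−fₕ)sₕ²/nₕ with Wₕ = Nₕ/20811:
  55–64: (1798/20811)²·(1−387/1798)·101/387 = 0.0015287667
  18–34: (3908/20811)²·(1−439/3908)·154.2/439 = 0.010994939
  65+: (11960/20811)²·(1−1539/11960)·112/1539 = 0.020942768
  35–54: (3145/20811)²·(1−503/3145)·22/503 = 8.391165 × 10^-4
  → Var(ȳ_str) = 0.03430559.
Var(ȳ_srs) = (1 − 2868/20811)·170.9/2868 = 0.05137656.
deff = 0.03430559 / 0.05137656 = 0.6677.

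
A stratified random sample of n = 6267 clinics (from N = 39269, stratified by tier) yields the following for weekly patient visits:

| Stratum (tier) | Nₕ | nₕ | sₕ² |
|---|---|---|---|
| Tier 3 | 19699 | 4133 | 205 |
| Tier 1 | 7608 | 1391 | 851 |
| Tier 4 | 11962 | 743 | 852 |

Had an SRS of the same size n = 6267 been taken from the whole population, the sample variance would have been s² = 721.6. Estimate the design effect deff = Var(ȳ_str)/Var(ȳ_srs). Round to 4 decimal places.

1.3271

Var(ȳ_str) = Σ Wₕ²(1−fₕ)sₕ²/nₕ with Wₕ = Nₕ/39269:
  Tier 3: (19699/39269)²·(1−4133/19699)·205/4133 = 0.0098630215
  Tier 1: (7608/39269)²·(1−1391/7608)·851/1391 = 0.01876524
  Tier 4: (11962/39269)²·(1−743/11962)·852/743 = 0.09979506
  → Var(ȳ_str) = 0.12842332.
Var(ȳ_srs) = (1 − 6267/39269)·721.6/6267 = 0.096766993.
deff = 0.12842332 / 0.096766993 = 1.3271.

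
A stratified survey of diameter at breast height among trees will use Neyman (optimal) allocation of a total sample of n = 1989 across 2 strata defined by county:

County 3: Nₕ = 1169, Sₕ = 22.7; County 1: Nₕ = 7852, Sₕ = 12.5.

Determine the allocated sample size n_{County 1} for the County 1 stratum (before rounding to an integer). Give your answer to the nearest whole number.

1566

Neyman allocation: nₕ = n·NₕSₕ / Σⱼ NⱼSⱼ.
Σ NⱼSⱼ = 1169·22.7 + 7852·12.5 = 124686.3.
n_{County 1} = 1989·7852·12.5 / 124686.3 = 1566.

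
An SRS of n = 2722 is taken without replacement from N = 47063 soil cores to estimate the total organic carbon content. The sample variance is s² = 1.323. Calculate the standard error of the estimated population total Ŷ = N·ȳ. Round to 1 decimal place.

Var(Ŷ) = N²·Var(ȳ) = N²·(1 − n/N)·s²/n.
f = 2722/47063 = 0.05783737; Var(ȳ) = 0.94216263·1.323/2722 = 4.5792842 × 10^-4.
Var(Ŷ) = 47063² · (4.5792842 × 10^-4) = 1.0142775 × 10^6.
SE(Ŷ) = √(1.0142775 × 10^6) = 1007.1.

1007.1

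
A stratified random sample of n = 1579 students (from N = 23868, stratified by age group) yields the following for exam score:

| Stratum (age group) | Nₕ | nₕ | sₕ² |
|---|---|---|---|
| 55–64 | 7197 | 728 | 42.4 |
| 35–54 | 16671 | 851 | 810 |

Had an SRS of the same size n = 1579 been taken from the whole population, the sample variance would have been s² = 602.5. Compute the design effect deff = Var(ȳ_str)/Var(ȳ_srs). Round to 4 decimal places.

1.2500

Var(ȳ_str) = Σ Wₕ²(1−fₕ)sₕ²/nₕ with Wₕ = Nₕ/23868:
  55–64: (7197/23868)²·(1−728/7197)·42.4/728 = 0.004759826
  35–54: (16671/23868)²·(1−851/16671)·810/851 = 0.44064772
  → Var(ȳ_str) = 0.44540755.
Var(ȳ_srs) = (1 − 1579/23868)·602.5/1579 = 0.35632761.
deff = 0.44540755 / 0.35632761 = 1.2500.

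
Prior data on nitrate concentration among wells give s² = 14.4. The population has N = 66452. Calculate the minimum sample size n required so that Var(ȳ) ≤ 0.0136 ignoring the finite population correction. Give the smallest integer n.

Without fpc, n₀ = s²/D = 14.4/0.0136 = 1058.8235.
Rounding up, n = 1059.

1059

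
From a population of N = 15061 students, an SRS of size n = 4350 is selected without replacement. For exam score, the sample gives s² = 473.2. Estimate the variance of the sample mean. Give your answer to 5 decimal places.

Under SRS without replacement, Var(ȳ) = (1 − f)·s²/n with f = n/N = 4350/15061 = 0.28882544.
Var(ȳ) = (1 − 0.28882544)·473.2/4350 = 0.71117456·0.10878161 = 0.077362713.

0.07736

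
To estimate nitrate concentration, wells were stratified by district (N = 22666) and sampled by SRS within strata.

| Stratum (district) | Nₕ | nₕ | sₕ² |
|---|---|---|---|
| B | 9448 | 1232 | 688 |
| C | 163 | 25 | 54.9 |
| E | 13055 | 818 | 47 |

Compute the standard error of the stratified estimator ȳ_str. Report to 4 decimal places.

0.3199

Var(ȳ_str) = Σₕ Wₕ²(1 − fₕ)sₕ²/nₕ with Wₕ = Nₕ/N, N = 22666.
B: Wₕ = 0.41683579; term = 0.41683579²·(1 − 0.13039797)·688/1232 = 0.084377815.
C: Wₕ = 0.00719139; term = 0.00719139²·(1 − 0.15337423)·54.9/25 = 9.6149993 × 10^-5.
E: Wₕ = 0.57597282; term = 0.57597282²·(1 − 0.06265799)·47/818 = 0.017866794.
Sum = 0.10234076.
SE = √(0.10234076) = 0.3199.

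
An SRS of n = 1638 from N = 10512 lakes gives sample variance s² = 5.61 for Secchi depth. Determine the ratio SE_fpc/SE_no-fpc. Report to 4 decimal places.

f = n/N = 1638/10512 = 0.15582192.
SE_no-fpc = √(s²/n) = 0.058522717; SE_fpc = √((1−f)s²/n) = 0.053770183.
Ratio = √(1−f) = 0.91879164.

0.9188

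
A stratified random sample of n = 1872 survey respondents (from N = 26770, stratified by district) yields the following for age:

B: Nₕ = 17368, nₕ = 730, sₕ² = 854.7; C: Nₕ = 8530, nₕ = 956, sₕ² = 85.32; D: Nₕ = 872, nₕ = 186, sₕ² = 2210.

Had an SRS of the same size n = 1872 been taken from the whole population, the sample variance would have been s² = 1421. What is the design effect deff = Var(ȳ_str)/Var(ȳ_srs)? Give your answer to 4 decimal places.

0.6942

Var(ȳ_str) = Σ Wₕ²(1−fₕ)sₕ²/nₕ with Wₕ = Nₕ/26770:
  B: (17368/26770)²·(1−730/17368)·854.7/730 = 0.47211199
  C: (8530/26770)²·(1−956/8530)·85.32/956 = 0.0080458243
  D: (872/26770)²·(1−186/872)·2210/186 = 0.0099179791
  → Var(ȳ_str) = 0.49007579.
Var(ȳ_srs) = (1 − 1872/26770)·1421/1872 = 0.70599939.
deff = 0.49007579 / 0.70599939 = 0.6942.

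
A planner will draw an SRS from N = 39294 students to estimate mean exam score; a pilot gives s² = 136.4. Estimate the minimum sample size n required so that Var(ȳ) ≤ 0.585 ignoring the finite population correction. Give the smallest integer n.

Without fpc, n₀ = s²/D = 136.4/0.585 = 233.1624.
Rounding up, n = 234.

234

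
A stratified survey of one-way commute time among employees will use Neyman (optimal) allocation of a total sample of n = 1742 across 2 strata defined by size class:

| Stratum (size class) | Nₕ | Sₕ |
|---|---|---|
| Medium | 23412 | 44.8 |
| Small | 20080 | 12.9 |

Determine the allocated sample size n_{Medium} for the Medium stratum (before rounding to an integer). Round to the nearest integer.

Neyman allocation: nₕ = n·NₕSₕ / Σⱼ NⱼSⱼ.
Σ NⱼSⱼ = 23412·44.8 + 20080·12.9 = 1.3078896 × 10^6.
n_{Medium} = 1742·23412·44.8 / (1.3078896 × 10^6) = 1397.

1397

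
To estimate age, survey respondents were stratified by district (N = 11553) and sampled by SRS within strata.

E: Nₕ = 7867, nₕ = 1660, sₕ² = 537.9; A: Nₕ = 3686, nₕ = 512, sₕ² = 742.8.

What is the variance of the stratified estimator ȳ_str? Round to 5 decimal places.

0.24572

Var(ȳ_str) = Σₕ Wₕ²(1 − fₕ)sₕ²/nₕ with Wₕ = Nₕ/N, N = 11553.
E: Wₕ = 0.68094867; term = 0.68094867²·(1 − 0.21100801)·537.9/1660 = 0.11854816.
A: Wₕ = 0.31905133; term = 0.31905133²·(1 − 0.13890396)·742.8/512 = 0.12716706.
Sum = 0.24571522.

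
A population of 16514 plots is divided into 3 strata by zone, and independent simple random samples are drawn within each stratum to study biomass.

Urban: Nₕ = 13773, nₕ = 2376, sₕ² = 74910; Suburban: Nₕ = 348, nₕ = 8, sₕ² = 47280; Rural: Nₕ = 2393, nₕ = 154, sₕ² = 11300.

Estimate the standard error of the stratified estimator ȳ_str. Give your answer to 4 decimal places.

4.7067

Var(ȳ_str) = Σₕ Wₕ²(1 − fₕ)sₕ²/nₕ with Wₕ = Nₕ/N, N = 16514.
Urban: Wₕ = 0.83401962; term = 0.83401962²·(1 − 0.17251144)·74910/2376 = 18.147128.
Suburban: Wₕ = 0.02107303; term = 0.02107303²·(1 − 0.02298851)·47280/8 = 2.5641361.
Rural: Wₕ = 0.14490735; term = 0.14490735²·(1 − 0.06435437)·11300/154 = 1.4416172.
Sum = 22.152881.
SE = √(22.152881) = 4.7067.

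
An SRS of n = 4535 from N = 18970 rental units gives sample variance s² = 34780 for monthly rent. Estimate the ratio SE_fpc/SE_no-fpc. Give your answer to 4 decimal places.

f = n/N = 4535/18970 = 0.23906168.
SE_no-fpc = √(s²/n) = 2.7693391; SE_fpc = √((1−f)s²/n) = 2.4157438.
Ratio = √(1−f) = 0.87231779.

0.8723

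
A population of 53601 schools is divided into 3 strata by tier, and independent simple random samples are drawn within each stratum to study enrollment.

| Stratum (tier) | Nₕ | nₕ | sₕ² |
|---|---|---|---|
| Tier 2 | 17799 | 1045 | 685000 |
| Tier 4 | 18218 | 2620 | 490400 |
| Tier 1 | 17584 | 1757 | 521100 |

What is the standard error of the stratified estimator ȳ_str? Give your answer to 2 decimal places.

10.74

Var(ȳ_str) = Σₕ Wₕ²(1 − fₕ)sₕ²/nₕ with Wₕ = Nₕ/N, N = 53601.
Tier 2: Wₕ = 0.33206470; term = 0.33206470²·(1 − 0.05871116)·685000/1045 = 68.036601.
Tier 4: Wₕ = 0.33988172; term = 0.33988172²·(1 − 0.14381381)·490400/2620 = 18.512838.
Tier 1: Wₕ = 0.32805358; term = 0.32805358²·(1 − 0.09992038)·521100/1757 = 28.728953.
Sum = 115.27839.
SE = √(115.27839) = 10.74.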